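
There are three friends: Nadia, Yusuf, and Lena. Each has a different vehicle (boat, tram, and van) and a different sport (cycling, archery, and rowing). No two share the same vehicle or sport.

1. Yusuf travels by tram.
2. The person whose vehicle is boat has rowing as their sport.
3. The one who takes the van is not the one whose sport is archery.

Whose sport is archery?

With clues 1–3, Lena and Nadia are impossible for the one with sport archery.
That leaves Yusuf.

Yusuf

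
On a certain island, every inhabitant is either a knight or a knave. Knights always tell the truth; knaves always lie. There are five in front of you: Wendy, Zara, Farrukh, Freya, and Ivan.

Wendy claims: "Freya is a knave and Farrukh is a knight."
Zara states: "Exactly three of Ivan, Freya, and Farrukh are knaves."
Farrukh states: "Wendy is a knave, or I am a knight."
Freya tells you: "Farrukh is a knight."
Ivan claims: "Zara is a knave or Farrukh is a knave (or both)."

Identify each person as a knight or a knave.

Wendy: knave, Zara: knave, Farrukh: knight, Freya: knight, Ivan: knight

Consider Wendy. Suppose Wendy is a knight.
Then no assignment of the remaining roles makes every statement match its speaker's type — contradiction.
So Wendy is a knave.
With that fixed, Farrukh's statement is true, so Farrukh is a knight.
With that fixed, Freya's statement is true, so Freya is a knight.
With that fixed, Zara's statement is false, so Zara is a knave.
With that fixed, Ivan's statement is true, so Ivan is a knight.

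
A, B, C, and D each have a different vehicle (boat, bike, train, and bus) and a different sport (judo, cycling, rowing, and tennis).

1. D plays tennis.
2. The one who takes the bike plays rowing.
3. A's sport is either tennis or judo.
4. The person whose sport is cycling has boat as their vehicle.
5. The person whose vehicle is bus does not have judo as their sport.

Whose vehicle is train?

A

With clues 1–4, B and C are impossible for the one with vehicle train.
With clues 1–5, D is impossible for the one with vehicle train.
That leaves A.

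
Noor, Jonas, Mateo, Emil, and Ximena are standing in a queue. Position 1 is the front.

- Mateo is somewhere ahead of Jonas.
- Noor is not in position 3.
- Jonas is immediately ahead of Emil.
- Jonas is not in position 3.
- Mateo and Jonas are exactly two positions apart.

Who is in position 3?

Ximena

With clues 1–2, Noor is ruled out for position 3.
With clues 1–4, Jonas is ruled out for position 3.
With clues 1–5, Emil and Mateo are ruled out for position 3.
So position 3 is Ximena.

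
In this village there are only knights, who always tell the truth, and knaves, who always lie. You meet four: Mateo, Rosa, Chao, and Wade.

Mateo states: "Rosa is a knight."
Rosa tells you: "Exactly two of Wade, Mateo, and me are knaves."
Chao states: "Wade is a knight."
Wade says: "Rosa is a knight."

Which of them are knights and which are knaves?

Mateo: knave, Rosa: knave, Chao: knave, Wade: knave

Consider Mateo. Suppose Mateo is a knight.
Then no assignment of the remaining roles makes every statement match its speaker's type — contradiction.
So Mateo is a knave.
Consider Rosa. Suppose Rosa is a knight.
Then Mateo's statement comes out true, contradicting Mateo being a knave.
So Rosa is a knave.
With that fixed, Wade's statement is false, so Wade is a knave.
With that fixed, Chao's statement is false, so Chao is a knave.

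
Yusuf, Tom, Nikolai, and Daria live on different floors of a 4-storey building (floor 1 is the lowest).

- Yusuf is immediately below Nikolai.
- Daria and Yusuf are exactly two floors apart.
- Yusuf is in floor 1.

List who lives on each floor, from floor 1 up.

From clue 1: Yusuf is in {1,2,3}.
From clues 1–3: Yusuf → floor 1, Nikolai → floor 2, Daria → floor 3, Tom → floor 4.

Yusuf, Nikolai, Daria, Tom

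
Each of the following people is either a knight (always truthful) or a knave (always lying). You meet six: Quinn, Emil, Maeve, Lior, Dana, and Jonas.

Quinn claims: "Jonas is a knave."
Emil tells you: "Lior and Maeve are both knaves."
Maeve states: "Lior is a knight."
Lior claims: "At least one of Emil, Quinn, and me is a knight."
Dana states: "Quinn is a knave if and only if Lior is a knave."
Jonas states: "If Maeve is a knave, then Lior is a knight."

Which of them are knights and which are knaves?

Quinn: knave, Emil: knave, Maeve: knight, Lior: knight, Dana: knave, Jonas: knight

Consider Quinn. Suppose Quinn is a knight.
Then no assignment of the remaining roles makes every statement match its speaker's type — contradiction.
So Quinn is a knave.
Consider Emil. Suppose Emil is a knight.
Then no assignment of the remaining roles makes every statement match its speaker's type — contradiction.
So Emil is a knave.
Consider Maeve. Suppose Maeve is a knave.
Then no assignment of the remaining roles makes every statement match its speaker's type — contradiction.
So Maeve is a knight.
With that fixed, Jonas's statement is true, so Jonas is a knight.
Consider Lior. Suppose Lior is a knave.
Then Maeve's statement comes out false, contradicting Maeve being a knight.
So Lior is a knight.
With that fixed, Dana's statement is false, so Dana is a knave.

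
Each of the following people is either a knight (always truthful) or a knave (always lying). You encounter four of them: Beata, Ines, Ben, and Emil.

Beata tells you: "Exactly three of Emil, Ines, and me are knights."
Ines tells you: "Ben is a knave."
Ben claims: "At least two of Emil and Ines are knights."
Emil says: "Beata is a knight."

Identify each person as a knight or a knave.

Beata: knave, Ines: knight, Ben: knave, Emil: knave

Consider Beata. Suppose Beata is a knight.
Then no assignment of the remaining roles makes every statement match its speaker's type — contradiction.
So Beata is a knave.
With that fixed, Emil's statement is false, so Emil is a knave.
With that fixed, Ben's statement is false, so Ben is a knave.
With that fixed, Ines's statement is true, so Ines is a knight.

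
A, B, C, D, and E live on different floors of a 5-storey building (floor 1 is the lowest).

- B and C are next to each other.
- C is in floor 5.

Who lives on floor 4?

B

With clues 1–2, A, C, D, and E are ruled out for floor 4.
So floor 4 is B.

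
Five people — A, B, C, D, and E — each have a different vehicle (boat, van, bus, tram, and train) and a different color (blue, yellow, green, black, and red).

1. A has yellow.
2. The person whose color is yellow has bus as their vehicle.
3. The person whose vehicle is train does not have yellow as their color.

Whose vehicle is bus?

A

With clues 1–2, B, C, D, and E are impossible for the one with vehicle bus.
That leaves A.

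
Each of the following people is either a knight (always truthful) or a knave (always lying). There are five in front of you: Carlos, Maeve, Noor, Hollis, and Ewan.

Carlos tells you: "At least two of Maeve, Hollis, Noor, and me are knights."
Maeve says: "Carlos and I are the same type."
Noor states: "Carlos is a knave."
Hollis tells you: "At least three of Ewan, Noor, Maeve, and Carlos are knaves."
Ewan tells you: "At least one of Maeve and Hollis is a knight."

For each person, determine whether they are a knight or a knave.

Consider Carlos. Suppose Carlos is a knave.
Then whichever role Maeve has, Maeve's statement has the wrong truth value — contradiction.
So Carlos is a knight.
With that fixed, Noor's statement is false, so Noor is a knave.
Consider Maeve. Suppose Maeve is a knave.
Then no assignment of the remaining roles makes every statement match its speaker's type — contradiction.
So Maeve is a knight.
With that fixed, Hollis's statement is false, so Hollis is a knave.
With that fixed, Ewan's statement is true, so Ewan is a knight.

Carlos: knight, Maeve: knight, Noor: knave, Hollis: knave, Ewan: knight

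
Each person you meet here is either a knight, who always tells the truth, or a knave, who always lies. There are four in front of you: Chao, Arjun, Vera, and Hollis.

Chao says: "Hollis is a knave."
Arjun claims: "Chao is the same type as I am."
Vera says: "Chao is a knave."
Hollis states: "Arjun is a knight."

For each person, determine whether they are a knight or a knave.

Chao: knight, Arjun: knave, Vera: knave, Hollis: knave

Consider Chao. Suppose Chao is a knave.
Then whichever role Arjun has, Arjun's statement has the wrong truth value — contradiction.
So Chao is a knight.
With that fixed, Vera's statement is false, so Vera is a knave.
Consider Arjun. Suppose Arjun is a knight.
Then no assignment of the remaining roles makes every statement match its speaker's type — contradiction.
So Arjun is a knave.
With that fixed, Hollis's statement is false, so Hollis is a knave.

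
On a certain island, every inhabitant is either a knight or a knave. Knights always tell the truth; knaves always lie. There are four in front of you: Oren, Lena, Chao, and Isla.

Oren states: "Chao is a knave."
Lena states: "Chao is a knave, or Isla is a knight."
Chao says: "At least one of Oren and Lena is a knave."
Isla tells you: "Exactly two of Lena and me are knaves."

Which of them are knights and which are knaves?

Oren: knight, Lena: knight, Chao: knave, Isla: knave

Consider Oren. Suppose Oren is a knave.
Then no assignment of the remaining roles makes every statement match its speaker's type — contradiction.
So Oren is a knight.
Consider Lena. Suppose Lena is a knave.
Then whichever role Isla has, Isla's statement has the wrong truth value — contradiction.
So Lena is a knight.
With that fixed, Chao's statement is false, so Chao is a knave.
With that fixed, Isla's statement is false, so Isla is a knave.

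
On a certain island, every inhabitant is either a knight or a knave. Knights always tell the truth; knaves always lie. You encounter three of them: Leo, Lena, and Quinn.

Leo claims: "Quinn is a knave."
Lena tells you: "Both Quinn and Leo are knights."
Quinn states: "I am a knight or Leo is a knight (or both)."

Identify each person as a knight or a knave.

Leo: knave, Lena: knave, Quinn: knight

Consider Leo. Suppose Leo is a knight.
Then no assignment of the remaining roles makes every statement match its speaker's type — contradiction.
So Leo is a knave.
With that fixed, Lena's statement is false, so Lena is a knave.
Consider Quinn. Suppose Quinn is a knave.
Then Leo's statement comes out true, contradicting Leo being a knave.
So Quinn is a knight.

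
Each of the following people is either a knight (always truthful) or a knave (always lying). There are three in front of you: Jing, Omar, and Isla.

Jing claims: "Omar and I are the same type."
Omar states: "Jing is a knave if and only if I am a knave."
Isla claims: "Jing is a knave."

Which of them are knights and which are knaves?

Consider Jing. Suppose Jing is a knave.
Then whichever role Omar has, Omar's statement has the wrong truth value — contradiction.
So Jing is a knight.
With that fixed, Isla's statement is false, so Isla is a knave.
Consider Omar. Suppose Omar is a knave.
Then Jing's statement comes out false, contradicting Jing being a knight.
So Omar is a knight.

Jing: knight, Omar: knight, Isla: knave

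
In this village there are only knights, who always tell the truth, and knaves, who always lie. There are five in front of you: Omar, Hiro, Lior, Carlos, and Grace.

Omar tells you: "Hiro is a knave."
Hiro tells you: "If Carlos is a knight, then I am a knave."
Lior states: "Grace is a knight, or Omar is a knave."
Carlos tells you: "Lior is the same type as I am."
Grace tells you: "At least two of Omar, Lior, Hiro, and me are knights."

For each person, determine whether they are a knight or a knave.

Omar: knave, Hiro: knight, Lior: knight, Carlos: knave, Grace: knight

Consider Omar. Suppose Omar is a knight.
Then no assignment of the remaining roles makes every statement match its speaker's type — contradiction.
So Omar is a knave.
With that fixed, Lior's statement is true, so Lior is a knight.
Consider Hiro. Suppose Hiro is a knave.
Then Omar's statement comes out true, contradicting Omar being a knave.
So Hiro is a knight.
With that fixed, Grace's statement is true, so Grace is a knight.
Consider Carlos. Suppose Carlos is a knight.
Then Hiro's statement comes out false, contradicting Hiro being a knight.
So Carlos is a knave.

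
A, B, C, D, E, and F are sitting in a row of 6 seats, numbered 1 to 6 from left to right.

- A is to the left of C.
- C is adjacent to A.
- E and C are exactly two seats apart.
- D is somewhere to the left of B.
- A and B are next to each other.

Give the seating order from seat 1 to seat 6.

From clue 1: A is in {1,2,3,4,5}.
From clues 1–5: D → seat 1, B → seat 2, A → seat 3, C → seat 4, F → seat 5, E → seat 6.

D, B, A, C, F, E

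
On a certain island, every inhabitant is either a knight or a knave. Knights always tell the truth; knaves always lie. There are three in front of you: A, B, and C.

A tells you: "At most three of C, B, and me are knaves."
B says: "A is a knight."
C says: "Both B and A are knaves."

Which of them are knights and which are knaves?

Regardless of anyone's role, A's statement is true, so A is a knight.
With that fixed, B's statement is true, so B is a knight.
With that fixed, C's statement is false, so C is a knave.

A: knight, B: knight, C: knave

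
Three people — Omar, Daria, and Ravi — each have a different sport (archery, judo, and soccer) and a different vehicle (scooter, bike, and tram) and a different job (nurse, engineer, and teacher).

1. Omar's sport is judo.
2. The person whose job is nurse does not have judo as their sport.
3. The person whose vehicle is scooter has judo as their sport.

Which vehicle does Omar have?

scooter

With clues 1–3, bike and tram are impossible for Omar's vehicle.
That leaves scooter.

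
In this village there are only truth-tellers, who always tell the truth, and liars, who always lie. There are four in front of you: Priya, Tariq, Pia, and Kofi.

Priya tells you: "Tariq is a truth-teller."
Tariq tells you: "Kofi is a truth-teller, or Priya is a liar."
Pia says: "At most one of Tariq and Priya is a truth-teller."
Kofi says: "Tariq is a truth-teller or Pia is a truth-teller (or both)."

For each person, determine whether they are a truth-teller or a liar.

Consider Priya. Suppose Priya is a liar.
Then no assignment of the remaining roles makes every statement match its speaker's type — contradiction.
So Priya is a truth-teller.
Consider Tariq. Suppose Tariq is a liar.
Then Priya's statement comes out false, contradicting Priya being a truth-teller.
So Tariq is a truth-teller.
With that fixed, Pia's statement is false, so Pia is a liar.
With that fixed, Kofi's statement is true, so Kofi is a truth-teller.

Priya: truth-teller, Tariq: truth-teller, Pia: liar, Kofi: truth-teller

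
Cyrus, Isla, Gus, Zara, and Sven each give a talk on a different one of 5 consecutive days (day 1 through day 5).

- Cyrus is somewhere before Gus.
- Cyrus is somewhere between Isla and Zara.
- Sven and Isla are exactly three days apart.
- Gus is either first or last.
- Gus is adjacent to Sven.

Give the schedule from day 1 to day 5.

Isla, Cyrus, Zara, Sven, Gus

From clue 1: Cyrus is in {1,2,3,4}.
From clues 1–2: Cyrus is in {2,3}.
From clues 1–4: Gus → day 5.
From clues 1–5: Isla → day 1, Cyrus → day 2, Zara → day 3, Sven → day 4.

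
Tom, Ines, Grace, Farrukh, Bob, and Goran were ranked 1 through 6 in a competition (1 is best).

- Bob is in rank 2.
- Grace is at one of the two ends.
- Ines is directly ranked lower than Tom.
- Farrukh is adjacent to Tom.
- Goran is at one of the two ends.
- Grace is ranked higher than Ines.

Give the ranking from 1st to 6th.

Grace, Bob, Farrukh, Tom, Ines, Goran

From clue 1: Bob → rank 2.
From clues 1–2: Grace is in {1,6}.
From clues 1–4: Tom is in {4,5}.
From clues 1–5: Farrukh → rank 3, Tom → rank 4, Ines → rank 5.
From clues 1–6: Grace → rank 1, Goran → rank 6.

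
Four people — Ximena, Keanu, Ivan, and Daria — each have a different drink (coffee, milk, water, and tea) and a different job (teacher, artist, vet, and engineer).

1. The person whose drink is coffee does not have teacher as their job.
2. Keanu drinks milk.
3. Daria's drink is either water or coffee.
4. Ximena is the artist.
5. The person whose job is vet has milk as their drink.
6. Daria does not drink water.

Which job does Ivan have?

With clues 1–4, artist is impossible for Ivan's job.
With clues 1–5, vet is impossible for Ivan's job.
With clues 1–6, engineer is impossible for Ivan's job.
That leaves teacher.

teacher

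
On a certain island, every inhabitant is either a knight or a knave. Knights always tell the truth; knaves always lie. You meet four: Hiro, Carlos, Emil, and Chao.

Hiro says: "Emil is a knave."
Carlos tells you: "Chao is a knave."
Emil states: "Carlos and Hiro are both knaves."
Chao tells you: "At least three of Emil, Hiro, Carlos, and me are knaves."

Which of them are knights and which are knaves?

Hiro: knight, Carlos: knight, Emil: knave, Chao: knave

Consider Hiro. Suppose Hiro is a knave.
Then no assignment of the remaining roles makes every statement match its speaker's type — contradiction.
So Hiro is a knight.
With that fixed, Emil's statement is false, so Emil is a knave.
Consider Carlos. Suppose Carlos is a knave.
Then whichever role Chao has, Chao's statement has the wrong truth value — contradiction.
So Carlos is a knight.
With that fixed, Chao's statement is false, so Chao is a knave.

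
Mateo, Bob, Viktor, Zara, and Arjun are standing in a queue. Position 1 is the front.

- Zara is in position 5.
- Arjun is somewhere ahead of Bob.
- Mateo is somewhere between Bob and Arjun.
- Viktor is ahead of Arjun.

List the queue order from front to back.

From clue 1: Zara → position 5.
From clues 1–2: Bob is in {2,3,4}.
From clues 1–3: Mateo is in {2,3}.
From clues 1–4: Viktor → position 1, Arjun → position 2, Mateo → position 3, Bob → position 4.

Viktor, Arjun, Mateo, Bob, Zara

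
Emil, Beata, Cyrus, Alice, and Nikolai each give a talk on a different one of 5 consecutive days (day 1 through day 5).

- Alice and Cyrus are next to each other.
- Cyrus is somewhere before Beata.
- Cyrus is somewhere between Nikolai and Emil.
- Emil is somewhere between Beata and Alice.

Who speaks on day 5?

With clues 1–2, Alice and Cyrus are ruled out for day 5.
With clues 1–4, Emil and Nikolai are ruled out for day 5.
So day 5 is Beata.

Beata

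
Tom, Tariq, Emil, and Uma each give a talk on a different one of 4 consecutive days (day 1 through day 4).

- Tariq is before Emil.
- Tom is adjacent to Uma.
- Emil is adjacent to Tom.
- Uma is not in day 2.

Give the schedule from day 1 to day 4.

Tariq, Emil, Tom, Uma

From clue 1: Tariq is in {1,2,3}.
From clues 1–2: Tariq is in {1,3}.
From clues 1–3: Tariq → day 1, Tom → day 3.
From clues 1–4: Emil → day 2, Uma → day 4.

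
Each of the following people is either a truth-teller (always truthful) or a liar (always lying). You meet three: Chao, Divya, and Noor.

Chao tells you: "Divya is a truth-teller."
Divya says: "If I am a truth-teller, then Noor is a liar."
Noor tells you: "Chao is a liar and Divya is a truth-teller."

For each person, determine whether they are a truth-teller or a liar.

Consider Chao. Suppose Chao is a liar.
Then no assignment of the remaining roles makes every statement match its speaker's type — contradiction.
So Chao is a truth-teller.
With that fixed, Noor's statement is false, so Noor is a liar.
With that fixed, Divya's statement is true, so Divya is a truth-teller.

Chao: truth-teller, Divya: truth-teller, Noor: liar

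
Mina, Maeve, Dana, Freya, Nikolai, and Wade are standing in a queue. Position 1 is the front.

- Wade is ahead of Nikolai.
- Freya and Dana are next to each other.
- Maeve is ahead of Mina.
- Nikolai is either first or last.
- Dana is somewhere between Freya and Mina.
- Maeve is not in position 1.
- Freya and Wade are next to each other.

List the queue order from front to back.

Wade, Freya, Dana, Maeve, Mina, Nikolai

From clue 1: Nikolai is in {2,3,4,5,6}.
From clues 1–3: Mina is in {2,3,4,5,6}.
From clues 1–4: Nikolai → position 6.
From clues 1–5: Dana is in {2,3,4}.
From clues 1–6: Mina is in {3,4,5}.
From clues 1–7: Wade → position 1, Freya → position 2, Dana → position 3, Maeve → position 4, Mina → position 5.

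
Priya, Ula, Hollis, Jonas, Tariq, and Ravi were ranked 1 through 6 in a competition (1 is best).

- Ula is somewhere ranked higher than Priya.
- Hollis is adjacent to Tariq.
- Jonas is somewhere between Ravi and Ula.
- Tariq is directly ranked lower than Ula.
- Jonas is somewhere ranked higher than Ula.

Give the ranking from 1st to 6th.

From clue 1: Priya is in {2,3,4,5,6}.
From clues 1–3: Ula is in {1,3,5}.
From clues 1–4: Ula is in {1,3}.
From clues 1–5: Ravi → rank 1, Jonas → rank 2, Ula → rank 3, Tariq → rank 4, Hollis → rank 5, Priya → rank 6.

Ravi, Jonas, Ula, Tariq, Hollis, Priya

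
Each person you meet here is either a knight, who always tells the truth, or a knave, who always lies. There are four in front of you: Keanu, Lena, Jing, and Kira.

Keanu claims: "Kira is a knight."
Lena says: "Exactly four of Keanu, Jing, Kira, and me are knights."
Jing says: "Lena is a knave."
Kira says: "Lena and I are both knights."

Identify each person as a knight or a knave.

Keanu: knave, Lena: knave, Jing: knight, Kira: knave

Consider Keanu. Suppose Keanu is a knight.
Then no assignment of the remaining roles makes every statement match its speaker's type — contradiction.
So Keanu is a knave.
With that fixed, Lena's statement is false, so Lena is a knave.
With that fixed, Jing's statement is true, so Jing is a knight.
With that fixed, Kira's statement is false, so Kira is a knave.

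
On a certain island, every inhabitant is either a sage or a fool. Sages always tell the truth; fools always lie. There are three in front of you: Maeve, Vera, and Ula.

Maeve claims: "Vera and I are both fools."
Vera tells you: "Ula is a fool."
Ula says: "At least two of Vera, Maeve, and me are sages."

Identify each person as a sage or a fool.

Maeve: fool, Vera: sage, Ula: fool

Consider Maeve. Suppose Maeve is a sage.
Then Maeve's own statement would have to be true, but it can't be — contradiction.
So Maeve is a fool.
Consider Vera. Suppose Vera is a fool.
Then Maeve's statement comes out true, contradicting Maeve being a fool.
So Vera is a sage.
Consider Ula. Suppose Ula is a sage.
Then Vera's statement comes out false, contradicting Vera being a sage.
So Ula is a fool.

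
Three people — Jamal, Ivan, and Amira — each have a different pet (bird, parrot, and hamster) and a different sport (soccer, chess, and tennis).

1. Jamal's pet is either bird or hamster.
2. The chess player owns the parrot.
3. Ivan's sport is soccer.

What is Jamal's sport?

tennis

With clues 1–2, chess is impossible for Jamal's sport.
With clues 1–3, soccer is impossible for Jamal's sport.
That leaves tennis.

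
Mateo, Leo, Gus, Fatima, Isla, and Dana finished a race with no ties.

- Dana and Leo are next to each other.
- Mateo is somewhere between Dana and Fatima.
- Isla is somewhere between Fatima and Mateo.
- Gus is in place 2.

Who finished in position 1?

Fatima

With clues 1–2, Mateo is ruled out for place 1.
With clues 1–3, Isla is ruled out for place 1.
With clues 1–4, Dana, Gus, and Leo are ruled out for place 1.
So place 1 is Fatima.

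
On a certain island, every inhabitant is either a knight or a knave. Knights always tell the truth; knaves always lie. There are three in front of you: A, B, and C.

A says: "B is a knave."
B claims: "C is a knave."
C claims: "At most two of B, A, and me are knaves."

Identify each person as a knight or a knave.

Consider A. Suppose A is a knave.
Then no assignment of the remaining roles makes every statement match its speaker's type — contradiction.
So A is a knight.
With that fixed, C's statement is true, so C is a knight.
With that fixed, B's statement is false, so B is a knave.

A: knight, B: knave, C: knight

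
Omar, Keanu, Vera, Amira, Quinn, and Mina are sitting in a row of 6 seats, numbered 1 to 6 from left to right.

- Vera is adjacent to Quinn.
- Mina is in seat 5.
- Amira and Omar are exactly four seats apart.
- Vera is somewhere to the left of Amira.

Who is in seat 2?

With clues 1–2, Mina is ruled out for seat 2.
With clues 1–3, Keanu, Quinn, and Vera are ruled out for seat 2.
With clues 1–4, Amira is ruled out for seat 2.
So seat 2 is Omar.

Omar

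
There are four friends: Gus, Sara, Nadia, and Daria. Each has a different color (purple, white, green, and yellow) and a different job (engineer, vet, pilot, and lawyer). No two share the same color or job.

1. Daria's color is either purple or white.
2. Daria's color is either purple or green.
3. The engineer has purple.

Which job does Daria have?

engineer

With clues 1–3, lawyer, pilot, and vet are impossible for Daria's job.
That leaves engineer.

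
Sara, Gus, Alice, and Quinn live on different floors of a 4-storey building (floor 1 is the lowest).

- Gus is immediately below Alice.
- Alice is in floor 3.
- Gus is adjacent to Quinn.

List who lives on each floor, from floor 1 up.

Quinn, Gus, Alice, Sara

From clue 1: Gus is in {1,2,3}.
From clues 1–2: Gus → floor 2, Alice → floor 3.
From clues 1–3: Quinn → floor 1, Sara → floor 4.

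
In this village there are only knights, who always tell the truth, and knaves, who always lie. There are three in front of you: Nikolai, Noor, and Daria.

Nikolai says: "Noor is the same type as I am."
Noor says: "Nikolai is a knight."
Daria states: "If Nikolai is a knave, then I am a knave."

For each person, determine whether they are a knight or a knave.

Consider Nikolai. Suppose Nikolai is a knave.
Then whichever role Daria has, Daria's statement has the wrong truth value — contradiction.
So Nikolai is a knight.
With that fixed, Noor's statement is true, so Noor is a knight.
With that fixed, Daria's statement is true, so Daria is a knight.

Nikolai: knight, Noor: knight, Daria: knight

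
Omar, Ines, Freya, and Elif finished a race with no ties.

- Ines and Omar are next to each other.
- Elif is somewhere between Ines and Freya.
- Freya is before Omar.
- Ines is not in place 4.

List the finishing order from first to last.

From clues 1–2: Freya is in {1,4}.
From clues 1–3: Freya → place 1, Elif → place 2.
From clues 1–4: Ines → place 3, Omar → place 4.

Freya, Elif, Ines, Omar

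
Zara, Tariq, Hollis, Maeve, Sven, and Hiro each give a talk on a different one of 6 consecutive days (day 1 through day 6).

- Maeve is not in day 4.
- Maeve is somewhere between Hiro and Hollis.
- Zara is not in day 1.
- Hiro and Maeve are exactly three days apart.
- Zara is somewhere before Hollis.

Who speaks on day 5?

With clues 1–4, Hollis is ruled out for day 5.
With clues 1–5, Hiro, Sven, Tariq, and Zara are ruled out for day 5.
So day 5 is Maeve.

Maeve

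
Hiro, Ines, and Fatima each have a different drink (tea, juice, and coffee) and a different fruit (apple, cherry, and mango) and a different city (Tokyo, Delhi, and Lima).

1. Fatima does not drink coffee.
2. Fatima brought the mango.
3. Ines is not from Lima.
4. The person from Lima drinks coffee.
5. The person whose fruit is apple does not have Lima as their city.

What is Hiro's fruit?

With clues 1–2, mango is impossible for Hiro's fruit.
With clues 1–5, apple is impossible for Hiro's fruit.
That leaves cherry.

cherry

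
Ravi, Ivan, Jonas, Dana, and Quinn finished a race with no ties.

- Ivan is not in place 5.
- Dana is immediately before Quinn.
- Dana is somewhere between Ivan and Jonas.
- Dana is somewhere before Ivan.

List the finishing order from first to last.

From clue 1: Ivan is in {1,2,3,4}.
From clues 1–3: Dana is in {2,3}.
From clues 1–4: Jonas → place 1, Dana → place 2, Quinn → place 3, Ivan → place 4, Ravi → place 5.

Jonas, Dana, Quinn, Ivan, Ravi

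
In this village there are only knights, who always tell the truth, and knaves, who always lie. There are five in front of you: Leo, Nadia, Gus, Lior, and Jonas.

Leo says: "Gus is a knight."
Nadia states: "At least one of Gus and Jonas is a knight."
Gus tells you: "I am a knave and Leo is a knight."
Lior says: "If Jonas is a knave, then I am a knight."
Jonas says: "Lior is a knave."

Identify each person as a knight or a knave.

Leo: knave, Nadia: knave, Gus: knave, Lior: knight, Jonas: knave

Consider Leo. Suppose Leo is a knight.
Then whichever role Gus has, Gus's statement has the wrong truth value — contradiction.
So Leo is a knave.
With that fixed, Gus's statement is false, so Gus is a knave.
Consider Nadia. Suppose Nadia is a knight.
Then no assignment of the remaining roles makes every statement match its speaker's type — contradiction.
So Nadia is a knave.
Consider Lior. Suppose Lior is a knave.
Then no assignment of the remaining roles makes every statement match its speaker's type — contradiction.
So Lior is a knight.
With that fixed, Jonas's statement is false, so Jonas is a knave.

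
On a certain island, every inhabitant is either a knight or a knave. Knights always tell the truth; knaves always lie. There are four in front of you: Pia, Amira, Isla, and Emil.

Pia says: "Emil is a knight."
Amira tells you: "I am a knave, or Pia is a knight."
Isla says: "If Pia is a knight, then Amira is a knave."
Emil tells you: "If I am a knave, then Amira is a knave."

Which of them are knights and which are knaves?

Pia: knight, Amira: knight, Isla: knave, Emil: knight

Consider Pia. Suppose Pia is a knave.
Then whichever role Amira has, Amira's statement has the wrong truth value — contradiction.
So Pia is a knight.
With that fixed, Amira's statement is true, so Amira is a knight.
With that fixed, Isla's statement is false, so Isla is a knave.
Consider Emil. Suppose Emil is a knave.
Then Pia's statement comes out false, contradicting Pia being a knight.
So Emil is a knight.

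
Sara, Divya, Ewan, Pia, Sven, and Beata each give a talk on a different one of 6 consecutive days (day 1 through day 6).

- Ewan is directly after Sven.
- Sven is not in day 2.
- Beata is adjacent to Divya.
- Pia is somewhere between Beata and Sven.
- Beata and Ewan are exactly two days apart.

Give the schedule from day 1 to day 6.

From clue 1: Ewan is in {2,3,4,5,6}.
From clues 1–2: Ewan is in {2,4,5,6}.
From clues 1–4: Pia is in {3,4}.
From clues 1–5: Sven → day 1, Ewan → day 2, Pia → day 3, Beata → day 4, Divya → day 5, Sara → day 6.

Sven, Ewan, Pia, Beata, Divya, Sara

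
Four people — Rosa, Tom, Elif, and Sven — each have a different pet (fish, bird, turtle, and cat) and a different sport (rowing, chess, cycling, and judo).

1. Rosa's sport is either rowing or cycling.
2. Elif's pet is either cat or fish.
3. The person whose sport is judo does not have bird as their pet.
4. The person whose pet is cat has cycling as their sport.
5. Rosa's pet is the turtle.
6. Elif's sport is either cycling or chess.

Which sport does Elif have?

With clues 1–5, chess and rowing are impossible for Elif's sport.
With clues 1–6, judo is impossible for Elif's sport.
That leaves cycling.

cycling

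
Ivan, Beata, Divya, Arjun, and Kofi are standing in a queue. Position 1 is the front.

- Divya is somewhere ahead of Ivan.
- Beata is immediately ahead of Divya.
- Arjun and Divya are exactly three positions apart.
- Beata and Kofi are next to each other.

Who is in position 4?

Divya

With clues 1–2, Beata is ruled out for position 4.
With clues 1–3, Arjun is ruled out for position 4.
With clues 1–4, Ivan and Kofi are ruled out for position 4.
So position 4 is Divya.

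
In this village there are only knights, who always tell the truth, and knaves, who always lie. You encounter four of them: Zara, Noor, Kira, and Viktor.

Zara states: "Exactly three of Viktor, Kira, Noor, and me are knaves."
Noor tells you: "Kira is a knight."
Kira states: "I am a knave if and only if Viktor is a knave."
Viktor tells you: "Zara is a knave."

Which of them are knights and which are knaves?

Consider Zara. Suppose Zara is a knight.
Then no assignment of the remaining roles makes every statement match its speaker's type — contradiction.
So Zara is a knave.
With that fixed, Viktor's statement is true, so Viktor is a knight.
Consider Noor. Suppose Noor is a knave.
Then no assignment of the remaining roles makes every statement match its speaker's type — contradiction.
So Noor is a knight.
Consider Kira. Suppose Kira is a knave.
Then Noor's statement comes out false, contradicting Noor being a knight.
So Kira is a knight.

Zara: knave, Noor: knight, Kira: knight, Viktor: knight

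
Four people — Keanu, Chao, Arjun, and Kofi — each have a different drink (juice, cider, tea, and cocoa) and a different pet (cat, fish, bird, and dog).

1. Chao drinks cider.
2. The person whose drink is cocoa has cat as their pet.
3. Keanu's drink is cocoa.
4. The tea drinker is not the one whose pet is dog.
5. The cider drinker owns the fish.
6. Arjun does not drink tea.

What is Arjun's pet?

dog

With clues 1–3, cat is impossible for Arjun's pet.
With clues 1–5, fish is impossible for Arjun's pet.
With clues 1–6, bird is impossible for Arjun's pet.
That leaves dog.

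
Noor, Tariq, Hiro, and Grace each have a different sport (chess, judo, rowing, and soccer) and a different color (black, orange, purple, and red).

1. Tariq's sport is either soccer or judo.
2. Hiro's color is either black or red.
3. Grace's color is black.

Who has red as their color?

Hiro

With clues 1–3, Grace, Noor, and Tariq are impossible for the one with color red.
That leaves Hiro.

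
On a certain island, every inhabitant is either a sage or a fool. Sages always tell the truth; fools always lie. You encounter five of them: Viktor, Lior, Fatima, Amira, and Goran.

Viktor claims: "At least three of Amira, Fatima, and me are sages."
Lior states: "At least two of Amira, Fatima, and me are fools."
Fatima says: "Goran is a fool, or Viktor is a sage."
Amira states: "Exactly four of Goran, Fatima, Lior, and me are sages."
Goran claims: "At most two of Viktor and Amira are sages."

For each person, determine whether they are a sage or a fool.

Regardless of anyone's role, Goran's statement is true, so Goran is a sage.
Consider Viktor. Suppose Viktor is a sage.
Then no assignment of the remaining roles makes every statement match its speaker's type — contradiction.
So Viktor is a fool.
With that fixed, Fatima's statement is false, so Fatima is a fool.
With that fixed, Amira's statement is false, so Amira is a fool.
With that fixed, Lior's statement is true, so Lior is a sage.

Viktor: fool, Lior: sage, Fatima: fool, Amira: fool, Goran: sage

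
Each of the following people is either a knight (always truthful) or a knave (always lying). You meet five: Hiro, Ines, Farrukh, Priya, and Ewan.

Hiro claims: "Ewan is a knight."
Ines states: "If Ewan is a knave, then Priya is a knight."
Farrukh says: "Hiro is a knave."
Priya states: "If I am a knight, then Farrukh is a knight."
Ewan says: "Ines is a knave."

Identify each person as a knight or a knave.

Consider Hiro. Suppose Hiro is a knight.
Then no assignment of the remaining roles makes every statement match its speaker's type — contradiction.
So Hiro is a knave.
With that fixed, Farrukh's statement is true, so Farrukh is a knight.
With that fixed, Priya's statement is true, so Priya is a knight.
With that fixed, Ines's statement is true, so Ines is a knight.
With that fixed, Ewan's statement is false, so Ewan is a knave.

Hiro: knave, Ines: knight, Farrukh: knight, Priya: knight, Ewan: knave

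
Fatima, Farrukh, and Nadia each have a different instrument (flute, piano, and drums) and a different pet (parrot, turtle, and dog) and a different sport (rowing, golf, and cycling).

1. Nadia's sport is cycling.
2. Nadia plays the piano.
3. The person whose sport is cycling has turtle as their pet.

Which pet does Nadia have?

turtle

With clues 1–3, dog and parrot are impossible for Nadia's pet.
That leaves turtle.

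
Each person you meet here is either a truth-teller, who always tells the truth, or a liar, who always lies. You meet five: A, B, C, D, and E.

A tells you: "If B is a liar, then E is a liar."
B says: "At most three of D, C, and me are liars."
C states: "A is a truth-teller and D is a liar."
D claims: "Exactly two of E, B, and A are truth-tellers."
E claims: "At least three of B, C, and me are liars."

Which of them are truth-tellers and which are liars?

A: truth-teller, B: truth-teller, C: liar, D: truth-teller, E: liar

Regardless of anyone's role, B's statement is true, so B is a truth-teller.
With that fixed, E's statement is false, so E is a liar.
With that fixed, A's statement is true, so A is a truth-teller.
With that fixed, D's statement is true, so D is a truth-teller.
With that fixed, C's statement is false, so C is a liar.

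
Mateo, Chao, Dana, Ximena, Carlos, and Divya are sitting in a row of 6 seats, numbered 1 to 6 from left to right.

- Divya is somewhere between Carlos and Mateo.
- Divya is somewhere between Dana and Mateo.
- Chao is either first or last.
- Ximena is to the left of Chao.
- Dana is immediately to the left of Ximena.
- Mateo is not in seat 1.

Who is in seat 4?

Divya

With clues 1–3, Chao is ruled out for seat 4.
With clues 1–5, Carlos and Mateo are ruled out for seat 4.
With clues 1–6, Dana and Ximena are ruled out for seat 4.
So seat 4 is Divya.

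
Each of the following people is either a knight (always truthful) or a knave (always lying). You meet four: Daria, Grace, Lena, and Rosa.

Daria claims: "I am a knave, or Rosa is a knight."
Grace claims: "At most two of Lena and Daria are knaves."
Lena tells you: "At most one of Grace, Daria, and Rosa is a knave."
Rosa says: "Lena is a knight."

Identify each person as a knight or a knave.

Daria: knight, Grace: knight, Lena: knight, Rosa: knight

Regardless of anyone's role, Grace's statement is true, so Grace is a knight.
Consider Daria. Suppose Daria is a knave.
Then Daria's own statement would have to be false, but it can't be — contradiction.
So Daria is a knight.
With that fixed, Lena's statement is true, so Lena is a knight.
With that fixed, Rosa's statement is true, so Rosa is a knight.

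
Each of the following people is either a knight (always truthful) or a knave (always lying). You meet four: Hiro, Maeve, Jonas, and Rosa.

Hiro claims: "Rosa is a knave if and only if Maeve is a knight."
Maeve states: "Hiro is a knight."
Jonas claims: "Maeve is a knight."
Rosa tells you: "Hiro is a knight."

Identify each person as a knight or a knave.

Consider Hiro. Suppose Hiro is a knight.
Then no assignment of the remaining roles makes every statement match its speaker's type — contradiction.
So Hiro is a knave.
With that fixed, Maeve's statement is false, so Maeve is a knave.
With that fixed, Jonas's statement is false, so Jonas is a knave.
With that fixed, Rosa's statement is false, so Rosa is a knave.

Hiro: knave, Maeve: knave, Jonas: knave, Rosa: knave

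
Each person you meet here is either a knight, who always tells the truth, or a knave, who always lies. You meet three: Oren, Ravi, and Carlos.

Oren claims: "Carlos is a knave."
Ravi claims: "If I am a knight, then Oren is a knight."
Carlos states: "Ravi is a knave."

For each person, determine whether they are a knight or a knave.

Oren: knight, Ravi: knight, Carlos: knave

Consider Oren. Suppose Oren is a knave.
Then whichever role Ravi has, Ravi's statement has the wrong truth value — contradiction.
So Oren is a knight.
With that fixed, Ravi's statement is true, so Ravi is a knight.
With that fixed, Carlos's statement is false, so Carlos is a knave.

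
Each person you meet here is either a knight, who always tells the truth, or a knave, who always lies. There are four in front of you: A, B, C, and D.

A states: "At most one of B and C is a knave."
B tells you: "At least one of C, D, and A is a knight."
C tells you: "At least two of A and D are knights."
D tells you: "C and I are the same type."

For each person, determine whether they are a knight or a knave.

A: knight, B: knight, C: knight, D: knight

Consider A. Suppose A is a knave.
Then no assignment of the remaining roles makes every statement match its speaker's type — contradiction.
So A is a knight.
With that fixed, B's statement is true, so B is a knight.
Consider C. Suppose C is a knave.
Then whichever role D has, D's statement has the wrong truth value — contradiction.
So C is a knight.
Consider D. Suppose D is a knave.
Then C's statement comes out false, contradicting C being a knight.
So D is a knight.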